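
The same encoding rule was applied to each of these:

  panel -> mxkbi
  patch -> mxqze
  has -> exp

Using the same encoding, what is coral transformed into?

Compare letters: p→m is +23, a→x is +23, n→k is +23 — a constant shift. This is a Caesar cipher with shift 23.
For coral: c+23=z, o+23=l, r+23=o, a+23=x, l+23=i.

zloxi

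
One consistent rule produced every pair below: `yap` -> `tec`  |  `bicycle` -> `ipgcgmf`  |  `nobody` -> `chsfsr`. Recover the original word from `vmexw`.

The output letters match the input read backwards, each shifted +4: yap reversed is pay. The word is reversed, then every letter is shifted forward by 4.
Reversing it on vmexw: shift back: v−4=r, m−4=i, e−4=a, x−4=t, w−4=s → riats; then reverse → stair.

stair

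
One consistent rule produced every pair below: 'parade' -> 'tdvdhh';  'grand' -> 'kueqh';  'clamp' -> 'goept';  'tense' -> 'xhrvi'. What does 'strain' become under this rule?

wwvdmq

The shifts repeat in a cycle of length 2: positions 0,1,… shift by +4, +3, then the pattern repeats.
Applying it to strain: s+4=w, t+3=w, r+4=v, a+3=d, i+4=m, n+3=q.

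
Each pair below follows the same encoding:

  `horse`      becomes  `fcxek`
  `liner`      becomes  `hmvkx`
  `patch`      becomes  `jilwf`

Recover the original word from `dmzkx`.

h(7)→f(5) and o(14)→c(2) fit y≡7x+8 (mod 26); the inverse of 7 mod 26 is 15. Each letter's alphabet position (a=0..z=25) is mapped through 7·x+8 mod 26 — an affine cipher.
Reversing it on dmzkx: d(3)→15·(3−8)≡3=d; m(12)→15·(12−8)≡8=i; z(25)→15·(25−8)≡21=v; k(10)→15·(10−8)≡4=e; x(23)→15·(23−8)≡17=r (all mod 26).

diver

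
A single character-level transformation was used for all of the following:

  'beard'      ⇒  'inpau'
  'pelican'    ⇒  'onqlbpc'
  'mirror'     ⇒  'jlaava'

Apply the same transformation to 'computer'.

b(1)→i(8) and e(4)→n(13) fit y≡19x+15 (mod 26); the inverse of 19 mod 26 is 11. This is an affine cipher: with a=0,…,z=25, each position x becomes (19x+15) mod 26.
For computer: c(2)→19·2+15≡1=b; o(14)→19·14+15≡21=v; m(12)→19·12+15≡9=j; p(15)→19·15+15≡14=o; u(20)→19·20+15≡5=f; t(19)→19·19+15≡12=m; e(4)→19·4+15≡13=n; r(17)→19·17+15≡0=a (all mod 26).

bvjofmna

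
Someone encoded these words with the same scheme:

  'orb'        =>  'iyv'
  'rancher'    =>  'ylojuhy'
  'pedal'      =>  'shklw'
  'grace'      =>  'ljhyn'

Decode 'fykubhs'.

Read the word backwards and shift each letter +7.
Reversing it on fykubhs: shift back: f−7=y, y−7=r, k−7=d, u−7=n, b−7=u, h−7=a, s−7=l → yrdnual; then reverse → laundry.

laundry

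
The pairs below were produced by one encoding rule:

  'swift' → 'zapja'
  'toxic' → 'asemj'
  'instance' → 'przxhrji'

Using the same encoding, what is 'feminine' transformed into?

Shifts by position in swift: pos 0: s→z (+7), pos 1: w→a (+4), pos 2: i→p (+7), pos 3: f→j (+4) — repeating every 2. A repeating key of period 2 is used — shifts +7, +4 over and over.
On feminine: f+7=m, e+4=i, m+7=t, i+4=m, n+7=u, i+4=m, n+7=u, e+4=i.

mitmumui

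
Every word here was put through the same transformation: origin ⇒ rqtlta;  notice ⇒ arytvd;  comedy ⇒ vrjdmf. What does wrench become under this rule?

o(14)→r(17) and r(17)→q(16) fit y≡17x+13 (mod 26); the inverse of 17 mod 26 is 23. Each letter's alphabet position (a=0..z=25) is mapped through 17·x+13 mod 26 — an affine cipher.
For wrench: w(22)→17·22+13≡23=x; r(17)→17·17+13≡16=q; e(4)→17·4+13≡3=d; n(13)→17·13+13≡0=a; c(2)→17·2+13≡21=v; h(7)→17·7+13≡2=c (all mod 26).

xqdavc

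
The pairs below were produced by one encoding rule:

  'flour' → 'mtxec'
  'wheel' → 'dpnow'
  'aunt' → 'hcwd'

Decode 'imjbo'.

beard

Letter i (0-indexed) is shifted by i+7, so successive shifts are 7, 8, 9, ….
Undoing it on imjbo: i−7=b, m−8=e, j−9=a, b−10=r, o−11=d.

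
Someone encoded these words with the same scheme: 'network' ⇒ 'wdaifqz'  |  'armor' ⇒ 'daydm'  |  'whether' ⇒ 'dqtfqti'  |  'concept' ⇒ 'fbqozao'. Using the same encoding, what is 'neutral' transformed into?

The output letters match the input read backwards, each shifted +12: network reversed is krowten. The word is reversed, then every letter is shifted forward by 12.
For neutral: reverse → lartuen; then shift: l+12=x, a+12=m, r+12=d, t+12=f, u+12=g, e+12=q, n+12=z.

xmdfgqz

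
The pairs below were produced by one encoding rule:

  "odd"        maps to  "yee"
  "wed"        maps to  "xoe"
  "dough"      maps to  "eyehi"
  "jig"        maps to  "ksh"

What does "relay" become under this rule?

The shift depends on letter class: consonant d→e is +1, but vowel o→y is +10. Vowels shift forward by 10 and consonants shift forward by 1.
On relay: r(cons)+1=s, e(vowel)+10=o, l(cons)+1=m, a(vowel)+10=k, y(cons)+1=z.

somkz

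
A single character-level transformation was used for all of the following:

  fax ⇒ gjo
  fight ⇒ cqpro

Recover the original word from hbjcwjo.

The output letters match the input read backwards, each shifted +9: fax reversed is xaf. Read the word backwards and shift each letter +9.
Reversing it on hbjcwjo: shift back: h−9=y, b−9=s, j−9=a, c−9=t, w−9=n, j−9=a, o−9=f → ysatnaf; then reverse → fantasy.

fantasy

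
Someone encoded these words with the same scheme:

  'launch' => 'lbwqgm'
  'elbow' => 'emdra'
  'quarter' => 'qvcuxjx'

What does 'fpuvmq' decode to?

fossil

In launch: l→l is +0, a→b is +1, u→w is +2, n→q is +3 — the shift increases by 1 each position. Letter i (0-indexed) is shifted by i+0, so successive shifts are 0, 1, 2, ….
Decoding fpuvmq: f−0=f, p−1=o, u−2=s, v−3=s, m−4=i, q−5=l.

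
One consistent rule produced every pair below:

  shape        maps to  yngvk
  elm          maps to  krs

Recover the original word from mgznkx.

gather

Compare letters: s→y is +6, h→n is +6, a→g is +6 — a constant shift. Each letter is shifted forward by 6 in the alphabet (a Caesar shift of +6).
Undoing it on mgznkx: m−6=g, g−6=a, z−6=t, n−6=h, k−6=e, x−6=r.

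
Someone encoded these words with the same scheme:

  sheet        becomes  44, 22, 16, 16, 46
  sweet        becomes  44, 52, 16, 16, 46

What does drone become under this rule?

14, 42, 36, 34, 16

s(#19)→44 and h(#8)→22: differences scale by 2, so n = 2·pos + 6. With a=1..z=26, the number is 2·pos + 6.
For drone: d=4→14, r=18→42, o=15→36, n=14→34, e=5→16.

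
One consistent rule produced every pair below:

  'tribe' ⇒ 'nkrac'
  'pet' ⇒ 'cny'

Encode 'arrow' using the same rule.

fxaaj

The output letters match the input read backwards, each shifted +9: tribe reversed is ebirt. Read the word backwards and shift each letter +9.
Applying it to arrow: reverse → worra; then shift: w+9=f, o+9=x, r+9=a, r+9=a, a+9=j.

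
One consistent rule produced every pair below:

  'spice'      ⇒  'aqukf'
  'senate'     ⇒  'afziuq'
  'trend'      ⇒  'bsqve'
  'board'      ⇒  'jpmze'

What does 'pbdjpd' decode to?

Shifts by position in spice: pos 0: s→a (+8), pos 1: p→q (+1), pos 2: i→u (+12), pos 3: c→k (+8), pos 4: e→f (+1) — repeating every 3. It's a Vigenère-style cipher with numeric key [8,1,12]: position i shifts by key[i mod 3].
Undoing it on pbdjpd: p−8=h, b−1=a, d−12=r, j−8=b, p−1=o, d−12=r.

harbor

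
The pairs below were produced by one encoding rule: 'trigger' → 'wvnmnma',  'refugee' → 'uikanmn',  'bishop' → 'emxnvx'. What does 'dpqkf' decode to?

In trigger: t→w is +3, r→v is +4, i→n is +5, g→m is +6 — the shift increases by 1 each position. The shift increases by 1 at each position, starting from +3: 3, 4, 5, ….
Decoding dpqkf: d−3=a, p−4=l, q−5=l, k−6=e, f−7=y.

alley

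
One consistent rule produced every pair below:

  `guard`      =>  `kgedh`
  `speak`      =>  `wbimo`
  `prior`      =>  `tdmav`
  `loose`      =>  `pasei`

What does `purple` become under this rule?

tgvbpq

Shifts by position in guard: pos 0: g→k (+4), pos 1: u→g (+12), pos 2: a→e (+4), pos 3: r→d (+12) — repeating every 2. A repeating key of period 2 is used — shifts +4, +12 over and over.
Applying it to purple: p+4=t, u+12=g, r+4=v, p+12=b, l+4=p, e+12=q.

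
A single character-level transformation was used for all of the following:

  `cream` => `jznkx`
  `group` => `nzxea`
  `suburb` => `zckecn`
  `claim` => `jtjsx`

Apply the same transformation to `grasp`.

nzjca

In cream: c→j is +7, r→z is +8, e→n is +9, a→k is +10 — the shift increases by 1 each position. Each letter shifts forward by (position + 7), i.e. 7, 8, 9, … — the shift grows by one for each successive letter.
On grasp: g+7=n, r+8=z, a+9=j, s+10=c, p+11=a.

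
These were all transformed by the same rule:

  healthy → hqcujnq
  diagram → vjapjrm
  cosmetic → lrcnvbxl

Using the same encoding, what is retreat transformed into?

cjnacna

The output letters match the input read backwards, each shifted +9: healthy reversed is yhtlaeh. The word is reversed, then every letter is shifted forward by 9.
For retreat: reverse → taerter; then shift: t+9=c, a+9=j, e+9=n, r+9=a, t+9=c, e+9=n, r+9=a.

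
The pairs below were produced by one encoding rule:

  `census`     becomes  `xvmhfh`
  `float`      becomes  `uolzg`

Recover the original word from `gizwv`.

trade

Each pair mirrors across the alphabet (c↔x, e↔v, n↔m): positions sum to 25. This is the alphabet-reversal cipher (Atbash): a becomes z, b becomes y, etc.
Reversing it on gizwv: g↔t, i↔r, z↔a, w↔d, v↔e.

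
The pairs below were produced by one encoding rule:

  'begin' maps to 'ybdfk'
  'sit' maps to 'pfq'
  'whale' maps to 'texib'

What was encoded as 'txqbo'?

water

Compare letters: b→y is +23, e→b is +23, g→d is +23 — a constant shift. Each letter is shifted forward by 23 in the alphabet (a Caesar shift of +23).
Decoding txqbo: t−23=w, x−23=a, q−23=t, b−23=e, o−23=r.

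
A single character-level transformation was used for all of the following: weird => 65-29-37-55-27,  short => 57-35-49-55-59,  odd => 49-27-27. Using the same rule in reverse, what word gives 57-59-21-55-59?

start

w(#23)→65 and e(#5)→29: differences scale by 2, so n = 2·pos + 19. With a=1..z=26, the number is 2·pos + 19.
Undoing it on 57-59-21-55-59: 57→(57−19)÷2=19=s, 59→(59−19)÷2=20=t, 21→(21−19)÷2=1=a, 55→(55−19)÷2=18=r, 59→(59−19)÷2=20=t.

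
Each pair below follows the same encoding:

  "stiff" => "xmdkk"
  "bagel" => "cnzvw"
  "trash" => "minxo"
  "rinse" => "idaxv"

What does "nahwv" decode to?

This is an affine cipher: with a=0,…,z=25, each position x becomes (15x+13) mod 26.
Reversing it on nahwv: n(13)→7·(13−13)≡0=a; a(0)→7·(0−13)≡13=n; h(7)→7·(7−13)≡10=k; w(22)→7·(22−13)≡11=l; v(21)→7·(21−13)≡4=e (all mod 26).

ankle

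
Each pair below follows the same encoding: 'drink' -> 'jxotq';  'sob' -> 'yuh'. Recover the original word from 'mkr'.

gel

Compare letters: d→j is +6, r→x is +6, i→o is +6 — a constant shift. It's a constant shift of +6 (ROT6).
Decoding mkr: m−6=g, k−6=e, r−6=l.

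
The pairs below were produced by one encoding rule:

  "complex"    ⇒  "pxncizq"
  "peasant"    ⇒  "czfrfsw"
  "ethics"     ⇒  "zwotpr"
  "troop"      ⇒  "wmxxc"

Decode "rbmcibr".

surplus

This is an affine cipher: with a=0,…,z=25, each position x becomes (5x+5) mod 26.
Decoding rbmcibr: r(17)→21·(17−5)≡18=s; b(1)→21·(1−5)≡20=u; m(12)→21·(12−5)≡17=r; c(2)→21·(2−5)≡15=p; i(8)→21·(8−5)≡11=l; b(1)→21·(1−5)≡20=u; r(17)→21·(17−5)≡18=s (all mod 26).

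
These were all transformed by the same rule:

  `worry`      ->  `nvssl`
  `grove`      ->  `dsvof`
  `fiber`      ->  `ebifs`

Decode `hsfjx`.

cream

This is an affine cipher: with a=0,…,z=25, each position x becomes (25x+9) mod 26.
Decoding hsfjx: h(7)→25·(7−9)≡2=c; s(18)→25·(18−9)≡17=r; f(5)→25·(5−9)≡4=e; j(9)→25·(9−9)≡0=a; x(23)→25·(23−9)≡12=m (all mod 26).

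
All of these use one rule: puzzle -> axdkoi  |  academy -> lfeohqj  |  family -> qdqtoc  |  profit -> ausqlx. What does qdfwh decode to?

Shifts by position in puzzle: pos 0: p→a (+11), pos 1: u→x (+3), pos 2: z→d (+4), pos 3: z→k (+11), pos 4: l→o (+3), pos 5: e→i (+4) — repeating every 3. A repeating key of period 3 is used — shifts +11, +3, +4 over and over.
Undoing it on qdfwh: q−11=f, d−3=a, f−4=b, w−11=l, h−3=e.

fable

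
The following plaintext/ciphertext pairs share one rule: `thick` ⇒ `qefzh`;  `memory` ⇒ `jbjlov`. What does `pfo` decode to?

Compare letters: t→q is +23, h→e is +23, i→f is +23 — a constant shift. It's a constant shift of +23 (ROT23).
Reversing it on pfo: p−23=s, f−23=i, o−23=r.

sir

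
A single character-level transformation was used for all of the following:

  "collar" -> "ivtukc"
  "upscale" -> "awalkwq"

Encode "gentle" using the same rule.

In collar: c→i is +6, o→v is +7, l→t is +8, l→u is +9 — the shift increases by 1 each position. Each letter shifts forward by (position + 6), i.e. 6, 7, 8, … — the shift grows by one for each successive letter.
Applying it to gentle: g+6=m, e+7=l, n+8=v, t+9=c, l+10=v, e+11=p.

mlvcvp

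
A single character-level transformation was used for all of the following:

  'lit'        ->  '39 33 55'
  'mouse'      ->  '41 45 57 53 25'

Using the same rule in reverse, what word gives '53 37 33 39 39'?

skill

l(#12)→39 and i(#9)→33: differences scale by 2, so n = 2·pos + 15. The formula is n = 2×(alphabet index, a=1) + 15.
Decoding 53 37 33 39 39: 53→(53−15)÷2=19=s, 37→(37−15)÷2=11=k, 33→(33−15)÷2=9=i, 39→(39−15)÷2=12=l, 39→(39−15)÷2=12=l.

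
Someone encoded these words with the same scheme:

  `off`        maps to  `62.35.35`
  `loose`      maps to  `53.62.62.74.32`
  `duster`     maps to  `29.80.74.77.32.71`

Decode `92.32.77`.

yet

o(#15)→62 and f(#6)→35: differences scale by 3, so n = 3·pos + 17. With a=1..z=26, the number is 3·pos + 17.
Undoing it on 92.32.77: 92→(92−17)÷3=25=y, 32→(32−17)÷3=5=e, 77→(77−17)÷3=20=t.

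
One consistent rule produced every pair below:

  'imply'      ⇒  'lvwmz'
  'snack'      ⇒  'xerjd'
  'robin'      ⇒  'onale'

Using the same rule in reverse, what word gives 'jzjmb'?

i(8)→l(11) and m(12)→v(21) fit y≡9x+17 (mod 26); the inverse of 9 mod 26 is 3. Treating letters as 0–25, the rule is x ↦ 9x + 17 (mod 26).
Decoding jzjmb: j(9)→3·(9−17)≡2=c; z(25)→3·(25−17)≡24=y; j(9)→3·(9−17)≡2=c; m(12)→3·(12−17)≡11=l; b(1)→3·(1−17)≡4=e (all mod 26).

cycle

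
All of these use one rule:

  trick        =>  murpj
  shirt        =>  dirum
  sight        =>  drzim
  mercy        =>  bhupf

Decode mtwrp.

t(19)→m(12) and r(17)→u(20) fit y≡9x+23 (mod 26); the inverse of 9 mod 26 is 3. This is an affine cipher: with a=0,…,z=25, each position x becomes (9x+23) mod 26.
Reversing it on mtwrp: m(12)→3·(12−23)≡19=t; t(19)→3·(19−23)≡14=o; w(22)→3·(22−23)≡23=x; r(17)→3·(17−23)≡8=i; p(15)→3·(15−23)≡2=c (all mod 26).

toxic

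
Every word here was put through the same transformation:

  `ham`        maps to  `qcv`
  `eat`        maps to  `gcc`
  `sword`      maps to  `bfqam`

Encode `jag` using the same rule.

Two shifts are in play — +2 for a/e/i/o/u, +9 for every other letter.
Applying it to jag: j(cons)+9=s, a(vowel)+2=c, g(cons)+9=p.

scp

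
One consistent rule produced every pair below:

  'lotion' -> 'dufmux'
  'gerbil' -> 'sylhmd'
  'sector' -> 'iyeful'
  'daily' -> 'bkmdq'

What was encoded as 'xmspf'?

night

Each letter's alphabet position (a=0..z=25) is mapped through 23·x+10 mod 26 — an affine cipher.
Decoding xmspf: x(23)→17·(23−10)≡13=n; m(12)→17·(12−10)≡8=i; s(18)→17·(18−10)≡6=g; p(15)→17·(15−10)≡7=h; f(5)→17·(5−10)≡19=t (all mod 26).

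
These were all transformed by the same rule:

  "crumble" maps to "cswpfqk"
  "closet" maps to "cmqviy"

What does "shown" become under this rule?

In crumble: c→c is +0, r→s is +1, u→w is +2, m→p is +3 — the shift increases by 1 each position. Each letter shifts forward by its position index (0, 1, 2, …) — the shift grows by one for each successive letter.
Applying it to shown: s+0=s, h+1=i, o+2=q, w+3=z, n+4=r.

siqzr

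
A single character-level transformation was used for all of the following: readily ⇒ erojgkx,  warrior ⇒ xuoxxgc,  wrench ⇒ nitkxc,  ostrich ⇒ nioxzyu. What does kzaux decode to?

The output letters match the input read backwards, each shifted +6: readily reversed is ylidaer. Two steps: reverse the string, then apply a Caesar shift of +6.
Undoing it on kzaux: shift back: k−6=e, z−6=t, a−6=u, u−6=o, x−6=r → etuor; then reverse → route.

route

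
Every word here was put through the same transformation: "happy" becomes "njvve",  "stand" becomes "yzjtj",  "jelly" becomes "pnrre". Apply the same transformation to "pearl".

The shift depends on letter class: consonant h→n is +6, but vowel a→j is +9. Vowels shift forward by 9 and consonants shift forward by 6.
For pearl: p(cons)+6=v, e(vowel)+9=n, a(vowel)+9=j, r(cons)+6=x, l(cons)+6=r.

vnjxr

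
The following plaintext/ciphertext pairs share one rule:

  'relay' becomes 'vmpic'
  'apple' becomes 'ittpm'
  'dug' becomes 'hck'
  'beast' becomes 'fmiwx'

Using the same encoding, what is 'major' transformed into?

The shift depends on letter class: consonant r→v is +4, but vowel e→m is +8. The rule splits by letter class: vowels +8, consonants +4.
Applying it to major: m(cons)+4=q, a(vowel)+8=i, j(cons)+4=n, o(vowel)+8=w, r(cons)+4=v.

qinwv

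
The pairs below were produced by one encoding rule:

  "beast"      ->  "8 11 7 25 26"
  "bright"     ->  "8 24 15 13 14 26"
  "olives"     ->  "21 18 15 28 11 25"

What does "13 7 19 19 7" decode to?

gamma

b is letter #2 and maps to 8: an offset of 6. Letters become their 1-based position plus 6 (so a→7, b→8, …).
Decoding 13 7 19 19 7: 13→(13−6)÷1=7=g, 7→(7−6)÷1=1=a, 19→(19−6)÷1=13=m, 19→(19−6)÷1=13=m, 7→(7−6)÷1=1=a.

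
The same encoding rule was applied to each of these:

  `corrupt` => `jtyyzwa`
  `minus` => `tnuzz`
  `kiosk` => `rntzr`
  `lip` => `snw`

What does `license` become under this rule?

snjjuzj

Vowels shift forward by 5 and consonants shift forward by 7.
Applying it to license: l(cons)+7=s, i(vowel)+5=n, c(cons)+7=j, e(vowel)+5=j, n(cons)+7=u, s(cons)+7=z, e(vowel)+5=j.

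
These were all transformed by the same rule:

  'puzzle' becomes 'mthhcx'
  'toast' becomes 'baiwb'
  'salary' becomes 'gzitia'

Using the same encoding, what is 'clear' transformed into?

The output letters match the input read backwards, each shifted +8: puzzle reversed is elzzup. Read the word backwards and shift each letter +8.
On clear: reverse → raelc; then shift: r+8=z, a+8=i, e+8=m, l+8=t, c+8=k.

zimtk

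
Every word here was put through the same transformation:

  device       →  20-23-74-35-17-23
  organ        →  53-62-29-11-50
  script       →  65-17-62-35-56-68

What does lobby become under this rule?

d(#4)→20 and e(#5)→23: differences scale by 3, so n = 3·pos + 8. With a=1..z=26, the number is 3·pos + 8.
On lobby: l=12→44, o=15→53, b=2→14, b=2→14, y=25→83.

44-53-14-14-83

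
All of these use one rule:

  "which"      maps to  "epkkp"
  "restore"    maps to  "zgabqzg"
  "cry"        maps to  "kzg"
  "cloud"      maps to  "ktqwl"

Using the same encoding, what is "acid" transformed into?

The shift depends on letter class: consonant w→e is +8, but vowel i→k is +2. Vowels shift forward by 2 and consonants shift forward by 8.
On acid: a(vowel)+2=c, c(cons)+8=k, i(vowel)+2=k, d(cons)+8=l.

ckkl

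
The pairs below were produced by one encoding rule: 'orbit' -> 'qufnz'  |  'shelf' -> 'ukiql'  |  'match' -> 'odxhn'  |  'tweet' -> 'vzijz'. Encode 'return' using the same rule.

thxzxu

Each letter shifts forward by (position + 2), i.e. 2, 3, 4, … — the shift grows by one for each successive letter.
Applying it to return: r+2=t, e+3=h, t+4=x, u+5=z, r+6=x, n+7=u.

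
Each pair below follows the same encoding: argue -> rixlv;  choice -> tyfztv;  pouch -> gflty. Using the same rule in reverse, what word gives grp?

pay

It's a constant shift of +17 (ROT17).
Reversing it on grp: g−17=p, r−17=a, p−17=y.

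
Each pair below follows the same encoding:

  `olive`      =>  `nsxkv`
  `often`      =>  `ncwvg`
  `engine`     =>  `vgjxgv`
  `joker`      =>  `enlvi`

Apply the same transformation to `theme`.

o(14)→n(13) and l(11)→s(18) fit y≡7x+19 (mod 26); the inverse of 7 mod 26 is 15. Each letter's alphabet position (a=0..z=25) is mapped through 7·x+19 mod 26 — an affine cipher.
On theme: t(19)→7·19+19≡22=w; h(7)→7·7+19≡16=q; e(4)→7·4+19≡21=v; m(12)→7·12+19≡25=z; e(4)→7·4+19≡21=v (all mod 26).

wqvzv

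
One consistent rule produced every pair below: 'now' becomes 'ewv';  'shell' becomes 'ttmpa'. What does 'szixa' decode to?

spark

The output letters match the input read backwards, each shifted +8: now reversed is won. The word is reversed, then every letter is shifted forward by 8.
Reversing it on szixa: shift back: s−8=k, z−8=r, i−8=a, x−8=p, a−8=s → kraps; then reverse → spark.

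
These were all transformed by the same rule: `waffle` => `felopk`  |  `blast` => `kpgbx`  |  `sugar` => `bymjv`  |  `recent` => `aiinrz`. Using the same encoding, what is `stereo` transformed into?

Shifts by position in waffle: pos 0: w→f (+9), pos 1: a→e (+4), pos 2: f→l (+6), pos 3: f→o (+9), pos 4: l→p (+4), pos 5: e→k (+6) — repeating every 3. A repeating key of period 3 is used — shifts +9, +4, +6 over and over.
On stereo: s+9=b, t+4=x, e+6=k, r+9=a, e+4=i, o+6=u.

bxkaiu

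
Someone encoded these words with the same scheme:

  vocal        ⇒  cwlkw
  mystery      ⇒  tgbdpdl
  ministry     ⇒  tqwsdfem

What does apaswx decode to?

In vocal: v→c is +7, o→w is +8, c→l is +9, a→k is +10 — the shift increases by 1 each position. The shift increases by 1 at each position, starting from +7: 7, 8, 9, ….
Undoing it on apaswx: a−7=t, p−8=h, a−9=r, s−10=i, w−11=l, x−12=l.

thrill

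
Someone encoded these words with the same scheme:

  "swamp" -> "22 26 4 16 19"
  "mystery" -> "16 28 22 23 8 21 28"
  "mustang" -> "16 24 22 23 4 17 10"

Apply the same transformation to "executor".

8 27 8 6 24 23 18 21

Each letter is replaced by its alphabet position (a=1..z=26) + 3.
On executor: e=5→8, x=24→27, e=5→8, c=3→6, u=21→24, t=20→23, o=15→18, r=18→21.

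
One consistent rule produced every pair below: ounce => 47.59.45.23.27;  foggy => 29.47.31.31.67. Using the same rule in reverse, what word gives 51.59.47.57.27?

quote

o(#15)→47 and u(#21)→59: differences scale by 2, so n = 2·pos + 17. Each letter becomes 2×(its alphabet position, a=1..z=26) + 17.
Reversing it on 51.59.47.57.27: 51→(51−17)÷2=17=q, 59→(59−17)÷2=21=u, 47→(47−17)÷2=15=o, 57→(57−17)÷2=20=t, 27→(27−17)÷2=5=e.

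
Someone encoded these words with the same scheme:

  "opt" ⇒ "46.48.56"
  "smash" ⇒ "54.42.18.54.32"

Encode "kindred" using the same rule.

38.34.44.24.52.26.24

o(#15)→46 and p(#16)→48: differences scale by 2, so n = 2·pos + 16. Each letter becomes 2×(its alphabet position, a=1..z=26) + 16.
On kindred: k=11→38, i=9→34, n=14→44, d=4→24, r=18→52, e=5→26, d=4→24.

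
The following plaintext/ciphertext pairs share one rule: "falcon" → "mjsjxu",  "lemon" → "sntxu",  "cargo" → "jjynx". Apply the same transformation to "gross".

Vowels shift forward by 9 and consonants shift forward by 7.
Applying it to gross: g(cons)+7=n, r(cons)+7=y, o(vowel)+9=x, s(cons)+7=z, s(cons)+7=z.

nyxzz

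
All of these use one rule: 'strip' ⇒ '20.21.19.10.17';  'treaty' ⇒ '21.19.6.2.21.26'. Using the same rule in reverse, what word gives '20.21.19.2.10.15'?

s is letter #19 and maps to 20: an offset of 1. The number is (letter's place in the alphabet, a=1) + 1.
Decoding 20.21.19.2.10.15: 20→(20−1)÷1=19=s, 21→(21−1)÷1=20=t, 19→(19−1)÷1=18=r, 2→(2−1)÷1=1=a, 10→(10−1)÷1=9=i, 15→(15−1)÷1=14=n.

strain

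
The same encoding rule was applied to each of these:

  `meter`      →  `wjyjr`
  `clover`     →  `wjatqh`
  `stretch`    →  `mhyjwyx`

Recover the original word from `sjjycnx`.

The output letters match the input read backwards, each shifted +5: meter reversed is retem. Read the word backwards and shift each letter +5.
Undoing it on sjjycnx: shift back: s−5=n, j−5=e, j−5=e, y−5=t, c−5=x, n−5=i, x−5=s → neetxis; then reverse → sixteen.

sixteen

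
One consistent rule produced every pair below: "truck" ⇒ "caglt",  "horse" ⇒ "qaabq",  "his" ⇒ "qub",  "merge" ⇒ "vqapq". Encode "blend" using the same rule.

kuqwm

The shift depends on letter class: consonant t→c is +9, but vowel u→g is +12. The rule splits by letter class: vowels +12, consonants +9.
On blend: b(cons)+9=k, l(cons)+9=u, e(vowel)+12=q, n(cons)+9=w, d(cons)+9=m.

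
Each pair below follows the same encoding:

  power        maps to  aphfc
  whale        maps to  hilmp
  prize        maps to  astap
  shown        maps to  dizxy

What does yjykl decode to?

ninja

Shifts by position in power: pos 0: p→a (+11), pos 1: o→p (+1), pos 2: w→h (+11), pos 3: e→f (+1) — repeating every 2. A repeating key of period 2 is used — shifts +11, +1 over and over.
Decoding yjykl: y−11=n, j−1=i, y−11=n, k−1=j, l−11=a.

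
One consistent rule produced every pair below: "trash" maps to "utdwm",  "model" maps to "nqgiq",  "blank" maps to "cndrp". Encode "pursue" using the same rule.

qwuwzk

In trash: t→u is +1, r→t is +2, a→d is +3, s→w is +4 — the shift increases by 1 each position. Each letter shifts forward by (position + 1), i.e. 1, 2, 3, … — the shift grows by one for each successive letter.
Applying it to pursue: p+1=q, u+2=w, r+3=u, s+4=w, u+5=z, e+6=k.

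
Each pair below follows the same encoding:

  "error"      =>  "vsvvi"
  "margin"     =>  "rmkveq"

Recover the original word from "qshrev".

random

The word is reversed, then every letter is shifted forward by 4.
Undoing it on qshrev: shift back: q−4=m, s−4=o, h−4=d, r−4=n, e−4=a, v−4=r → modnar; then reverse → random.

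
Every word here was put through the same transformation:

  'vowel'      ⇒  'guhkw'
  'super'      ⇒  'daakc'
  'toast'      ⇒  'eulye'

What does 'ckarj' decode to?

reply

Shifts by position in vowel: pos 0: v→g (+11), pos 1: o→u (+6), pos 2: w→h (+11), pos 3: e→k (+6) — repeating every 2. The shifts repeat in a cycle of length 2: positions 0,1,… shift by +11, +6, then the pattern repeats.
Undoing it on ckarj: c−11=r, k−6=e, a−11=p, r−6=l, j−11=y.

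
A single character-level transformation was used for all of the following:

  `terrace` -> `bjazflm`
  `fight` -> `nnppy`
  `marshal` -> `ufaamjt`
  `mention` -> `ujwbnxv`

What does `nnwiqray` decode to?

finalist

A repeating key of period 3 is used — shifts +8, +5, +9 over and over.
Reversing it on nnwiqray: n−8=f, n−5=i, w−9=n, i−8=a, q−5=l, r−9=i, a−8=s, y−5=t.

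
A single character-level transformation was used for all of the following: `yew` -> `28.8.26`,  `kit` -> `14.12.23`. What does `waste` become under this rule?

26.4.22.23.8

y is letter #25 and maps to 28: an offset of 3. Each letter is replaced by its alphabet position (a=1..z=26) + 3.
On waste: w=23→26, a=1→4, s=19→22, t=20→23, e=5→8.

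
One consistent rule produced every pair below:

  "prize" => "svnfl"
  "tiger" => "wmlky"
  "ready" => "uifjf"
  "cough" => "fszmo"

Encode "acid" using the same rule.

dgnj

In prize: p→s is +3, r→v is +4, i→n is +5, z→f is +6 — the shift increases by 1 each position. Each letter shifts forward by (position + 3), i.e. 3, 4, 5, … — the shift grows by one for each successive letter.
For acid: a+3=d, c+4=g, i+5=n, d+6=j.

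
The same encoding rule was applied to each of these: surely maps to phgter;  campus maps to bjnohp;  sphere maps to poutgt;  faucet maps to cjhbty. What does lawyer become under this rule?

ejzrtg

Treating letters as 0–25, the rule is x ↦ 9x + 9 (mod 26).
For lawyer: l(11)→9·11+9≡4=e; a(0)→9·0+9≡9=j; w(22)→9·22+9≡25=z; y(24)→9·24+9≡17=r; e(4)→9·4+9≡19=t; r(17)→9·17+9≡6=g (all mod 26).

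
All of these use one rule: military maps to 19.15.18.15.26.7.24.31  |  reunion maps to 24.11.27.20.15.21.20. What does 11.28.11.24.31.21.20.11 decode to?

m is letter #13 and maps to 19: an offset of 6. Each letter is replaced by its alphabet position (a=1..z=26) + 6.
Undoing it on 11.28.11.24.31.21.20.11: 11→(11−6)÷1=5=e, 28→(28−6)÷1=22=v, 11→(11−6)÷1=5=e, 24→(24−6)÷1=18=r, 31→(31−6)÷1=25=y, 21→(21−6)÷1=15=o, 20→(20−6)÷1=14=n, 11→(11−6)÷1=5=e.

everyone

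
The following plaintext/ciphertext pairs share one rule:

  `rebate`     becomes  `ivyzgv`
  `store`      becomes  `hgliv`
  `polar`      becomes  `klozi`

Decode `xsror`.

This is the alphabet-reversal cipher (Atbash): a becomes z, b becomes y, etc.
Decoding xsror: x↔c, s↔h, r↔i, o↔l, r↔i.

chili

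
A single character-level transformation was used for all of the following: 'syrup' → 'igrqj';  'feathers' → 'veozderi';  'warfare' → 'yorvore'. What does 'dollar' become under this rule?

This is an affine cipher: with a=0,…,z=25, each position x becomes (17x+14) mod 26.
On dollar: d(3)→17·3+14≡13=n; o(14)→17·14+14≡18=s; l(11)→17·11+14≡19=t; l(11)→17·11+14≡19=t; a(0)→17·0+14≡14=o; r(17)→17·17+14≡17=r (all mod 26).

nsttor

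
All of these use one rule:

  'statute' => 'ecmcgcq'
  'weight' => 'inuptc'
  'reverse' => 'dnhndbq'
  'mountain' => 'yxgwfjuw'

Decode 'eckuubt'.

A repeating key of period 2 is used — shifts +12, +9 over and over.
Reversing it on eckuubt: e−12=s, c−9=t, k−12=y, u−9=l, u−12=i, b−9=s, t−12=h.

stylish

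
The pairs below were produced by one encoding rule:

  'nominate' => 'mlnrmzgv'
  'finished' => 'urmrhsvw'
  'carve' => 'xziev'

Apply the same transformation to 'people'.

kvlkov

Each pair mirrors across the alphabet (n↔m, o↔l, m↔n): positions sum to 25. Each letter is replaced by its mirror in the alphabet: a↔z, b↔y, c↔x, and so on (the Atbash cipher).
On people: p↔k, e↔v, o↔l, p↔k, l↔o, e↔v.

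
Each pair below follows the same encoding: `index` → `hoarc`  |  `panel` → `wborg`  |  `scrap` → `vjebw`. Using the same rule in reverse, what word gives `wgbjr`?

place

i(8)→h(7) and n(13)→o(14) fit y≡17x+1 (mod 26); the inverse of 17 mod 26 is 23. This is an affine cipher: with a=0,…,z=25, each position x becomes (17x+1) mod 26.
Reversing it on wgbjr: w(22)→23·(22−1)≡15=p; g(6)→23·(6−1)≡11=l; b(1)→23·(1−1)≡0=a; j(9)→23·(9−1)≡2=c; r(17)→23·(17−1)≡4=e (all mod 26).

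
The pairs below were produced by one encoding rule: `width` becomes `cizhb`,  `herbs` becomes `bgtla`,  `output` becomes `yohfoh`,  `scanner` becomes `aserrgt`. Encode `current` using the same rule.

sottgrh

Each letter's alphabet position (a=0..z=25) is mapped through 7·x+4 mod 26 — an affine cipher.
Applying it to current: c(2)→7·2+4≡18=s; u(20)→7·20+4≡14=o; r(17)→7·17+4≡19=t; r(17)→7·17+4≡19=t; e(4)→7·4+4≡6=g; n(13)→7·13+4≡17=r; t(19)→7·19+4≡7=h (all mod 26).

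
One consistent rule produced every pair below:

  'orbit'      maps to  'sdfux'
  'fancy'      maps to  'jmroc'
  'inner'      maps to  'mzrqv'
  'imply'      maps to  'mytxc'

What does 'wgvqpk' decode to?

Shifts by position in orbit: pos 0: o→s (+4), pos 1: r→d (+12), pos 2: b→f (+4), pos 3: i→u (+12) — repeating every 2. A repeating key of period 2 is used — shifts +4, +12 over and over.
Reversing it on wgvqpk: w−4=s, g−12=u, v−4=r, q−12=e, p−4=l, k−12=y.

surely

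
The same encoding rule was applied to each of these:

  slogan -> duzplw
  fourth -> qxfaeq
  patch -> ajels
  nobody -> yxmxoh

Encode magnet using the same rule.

xjrwpc

Shifts by position in slogan: pos 0: s→d (+11), pos 1: l→u (+9), pos 2: o→z (+11), pos 3: g→p (+9) — repeating every 2. It's a Vigenère-style cipher with numeric key [11,9]: position i shifts by key[i mod 2].
Applying it to magnet: m+11=x, a+9=j, g+11=r, n+9=w, e+11=p, t+9=c.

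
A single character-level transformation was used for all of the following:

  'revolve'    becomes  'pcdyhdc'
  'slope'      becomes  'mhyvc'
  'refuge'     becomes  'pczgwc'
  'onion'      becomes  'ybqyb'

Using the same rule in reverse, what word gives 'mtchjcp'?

shelter

r(17)→p(15) and e(4)→c(2) fit y≡23x+14 (mod 26); the inverse of 23 mod 26 is 17. Each letter's alphabet position (a=0..z=25) is mapped through 23·x+14 mod 26 — an affine cipher.
Reversing it on mtchjcp: m(12)→17·(12−14)≡18=s; t(19)→17·(19−14)≡7=h; c(2)→17·(2−14)≡4=e; h(7)→17·(7−14)≡11=l; j(9)→17·(9−14)≡19=t; c(2)→17·(2−14)≡4=e; p(15)→17·(15−14)≡17=r (all mod 26).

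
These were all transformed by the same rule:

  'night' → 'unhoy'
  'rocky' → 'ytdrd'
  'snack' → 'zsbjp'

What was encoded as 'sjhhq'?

legal

Shifts by position in night: pos 0: n→u (+7), pos 1: i→n (+5), pos 2: g→h (+1), pos 3: h→o (+7), pos 4: t→y (+5) — repeating every 3. The shifts repeat in a cycle of length 3: positions 0,1,… shift by +7, +5, +1, then the pattern repeats.
Reversing it on sjhhq: s−7=l, j−5=e, h−1=g, h−7=a, q−5=l.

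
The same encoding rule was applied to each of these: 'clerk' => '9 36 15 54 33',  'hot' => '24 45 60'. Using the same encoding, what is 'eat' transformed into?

15 3 60

With a=1..z=26, the number is 3·pos.
On eat: e=5→15, a=1→3, t=20→60.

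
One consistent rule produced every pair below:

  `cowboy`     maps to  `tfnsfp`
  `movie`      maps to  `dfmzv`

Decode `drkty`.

match

Compare letters: c→t is +17, o→f is +17, w→n is +17 — a constant shift. Every letter moves 17 places later in the alphabet, wrapping around z→a.
Reversing it on drkty: d−17=m, r−17=a, k−17=t, t−17=c, y−17=h.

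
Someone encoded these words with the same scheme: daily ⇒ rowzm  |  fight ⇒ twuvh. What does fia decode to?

rum

Compare letters: d→r is +14, a→o is +14, i→w is +14 — a constant shift. Each letter is shifted forward by 14 in the alphabet (a Caesar shift of +14).
Undoing it on fia: f−14=r, i−14=u, a−14=m.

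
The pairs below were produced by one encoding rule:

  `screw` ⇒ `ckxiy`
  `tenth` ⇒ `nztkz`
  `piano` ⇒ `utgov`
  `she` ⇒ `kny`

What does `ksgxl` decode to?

frame

Read the word backwards and shift each letter +6.
Undoing it on ksgxl: shift back: k−6=e, s−6=m, g−6=a, x−6=r, l−6=f → emarf; then reverse → frame.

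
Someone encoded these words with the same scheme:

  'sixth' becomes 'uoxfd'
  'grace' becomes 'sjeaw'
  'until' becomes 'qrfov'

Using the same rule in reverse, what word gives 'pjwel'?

s(18)→u(20) and i(8)→o(14) fit y≡11x+4 (mod 26); the inverse of 11 mod 26 is 19. Treating letters as 0–25, the rule is x ↦ 11x + 4 (mod 26).
Undoing it on pjwel: p(15)→19·(15−4)≡1=b; j(9)→19·(9−4)≡17=r; w(22)→19·(22−4)≡4=e; e(4)→19·(4−4)≡0=a; l(11)→19·(11−4)≡3=d (all mod 26).

bread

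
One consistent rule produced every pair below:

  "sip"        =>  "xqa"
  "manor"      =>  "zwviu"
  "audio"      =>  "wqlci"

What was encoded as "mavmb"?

Read the word backwards and shift each letter +8.
Reversing it on mavmb: shift back: m−8=e, a−8=s, v−8=n, m−8=e, b−8=t → esnet; then reverse → tense.

tense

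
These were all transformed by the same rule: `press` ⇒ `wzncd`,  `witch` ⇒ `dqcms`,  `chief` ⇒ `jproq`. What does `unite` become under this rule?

bvrdp

In press: p→w is +7, r→z is +8, e→n is +9, s→c is +10 — the shift increases by 1 each position. The shift increases by 1 at each position, starting from +7: 7, 8, 9, ….
On unite: u+7=b, n+8=v, i+9=r, t+10=d, e+11=p.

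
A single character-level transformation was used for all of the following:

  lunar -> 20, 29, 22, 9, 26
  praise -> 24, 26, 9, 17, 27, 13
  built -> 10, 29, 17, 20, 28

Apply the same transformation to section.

27, 13, 11, 28, 17, 23, 22

Each letter is replaced by its alphabet position (a=1..z=26) + 8.
On section: s=19→27, e=5→13, c=3→11, t=20→28, i=9→17, o=15→23, n=14→22.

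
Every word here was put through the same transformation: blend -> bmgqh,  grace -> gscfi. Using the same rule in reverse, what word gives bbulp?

The shift increases by 1 at each position, starting from +0: 0, 1, 2, ….
Undoing it on bbulp: b−0=b, b−1=a, u−2=s, l−3=i, p−4=l.

basil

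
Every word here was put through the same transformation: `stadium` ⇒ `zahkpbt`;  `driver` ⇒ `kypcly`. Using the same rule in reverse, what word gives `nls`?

gel

Compare letters: s→z is +7, t→a is +7, a→h is +7 — a constant shift. It's a constant shift of +7 (ROT7).
Undoing it on nls: n−7=g, l−7=e, s−7=l.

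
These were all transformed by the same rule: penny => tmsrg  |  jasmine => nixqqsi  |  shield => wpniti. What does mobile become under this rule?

qwgmtj

Shifts by position in penny: pos 0: p→t (+4), pos 1: e→m (+8), pos 2: n→s (+5), pos 3: n→r (+4), pos 4: y→g (+8) — repeating every 3. A repeating key of period 3 is used — shifts +4, +8, +5 over and over.
On mobile: m+4=q, o+8=w, b+5=g, i+4=m, l+8=t, e+5=j.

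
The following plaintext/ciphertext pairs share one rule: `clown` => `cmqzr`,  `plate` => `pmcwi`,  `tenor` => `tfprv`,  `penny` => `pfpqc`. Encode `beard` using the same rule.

In clown: c→c is +0, l→m is +1, o→q is +2, w→z is +3 — the shift increases by 1 each position. The shift increases by 1 at each position, starting from +0: 0, 1, 2, ….
Applying it to beard: b+0=b, e+1=f, a+2=c, r+3=u, d+4=h.

bfcuh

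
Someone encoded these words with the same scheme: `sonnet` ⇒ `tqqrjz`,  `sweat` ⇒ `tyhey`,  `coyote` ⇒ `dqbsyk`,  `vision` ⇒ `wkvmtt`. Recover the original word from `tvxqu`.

In sonnet: s→t is +1, o→q is +2, n→q is +3, n→r is +4 — the shift increases by 1 each position. The shift increases by 1 at each position, starting from +1: 1, 2, 3, ….
Reversing it on tvxqu: t−1=s, v−2=t, x−3=u, q−4=m, u−5=p.

stump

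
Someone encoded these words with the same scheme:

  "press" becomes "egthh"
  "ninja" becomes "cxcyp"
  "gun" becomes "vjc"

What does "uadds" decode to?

Compare letters: p→e is +15, r→g is +15, e→t is +15 — a constant shift. It's a constant shift of +15 (ROT15).
Reversing it on uadds: u−15=f, a−15=l, d−15=o, d−15=o, s−15=d.

flood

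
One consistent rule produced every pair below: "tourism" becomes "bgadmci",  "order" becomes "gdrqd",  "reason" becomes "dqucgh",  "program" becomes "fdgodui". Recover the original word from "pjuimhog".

flamingo

t(19)→b(1) and o(14)→g(6) fit y≡25x+20 (mod 26); the inverse of 25 mod 26 is 25. Treating letters as 0–25, the rule is x ↦ 25x + 20 (mod 26).
Undoing it on pjuimhog: p(15)→25·(15−20)≡5=f; j(9)→25·(9−20)≡11=l; u(20)→25·(20−20)≡0=a; i(8)→25·(8−20)≡12=m; m(12)→25·(12−20)≡8=i; h(7)→25·(7−20)≡13=n; o(14)→25·(14−20)≡6=g; g(6)→25·(6−20)≡14=o (all mod 26).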